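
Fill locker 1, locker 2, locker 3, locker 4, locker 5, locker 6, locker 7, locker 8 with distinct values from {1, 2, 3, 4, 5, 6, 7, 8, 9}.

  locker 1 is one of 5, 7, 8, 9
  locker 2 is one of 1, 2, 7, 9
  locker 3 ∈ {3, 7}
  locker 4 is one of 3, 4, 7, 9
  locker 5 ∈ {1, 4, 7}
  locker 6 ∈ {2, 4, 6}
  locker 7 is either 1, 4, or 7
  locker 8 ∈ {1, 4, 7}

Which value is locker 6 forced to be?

6

The 3 variables locker 5, locker 7, locker 8 are confined to {1, 4, 7}, which locks those values in; drop them from locker 1, locker 2, locker 3, locker 4, locker 6.
locker 3's domain is down to {3}, so locker 3 = 3. Remove 3 from locker 4.
locker 4 has just one choice, so locker 4 = 9. Eliminate 9 elsewhere: locker 1, locker 2.
locker 2's domain is down to {2}, so locker 2 = 2. Strike 2 from locker 6.
So locker 6 = 6.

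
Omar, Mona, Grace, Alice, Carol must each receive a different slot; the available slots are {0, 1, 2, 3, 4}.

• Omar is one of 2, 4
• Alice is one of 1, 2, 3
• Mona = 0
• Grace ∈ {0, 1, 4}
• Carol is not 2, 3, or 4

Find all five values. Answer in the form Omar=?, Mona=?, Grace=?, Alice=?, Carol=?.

Omar=2, Mona=0, Grace=4, Alice=3, Carol=1

Mona has just one choice, so Mona = 0. Eliminate 0 elsewhere: Grace, Carol.
Carol has just one choice, so Carol = 1. Eliminate 1 elsewhere: Grace, Alice.
Grace's domain is down to {4}, so Grace = 4. Eliminate 4 elsewhere: Omar.
Omar's domain is down to {2}, so Omar = 2. Eliminate 2 elsewhere: Alice.
Alice has just one choice, so Alice = 3.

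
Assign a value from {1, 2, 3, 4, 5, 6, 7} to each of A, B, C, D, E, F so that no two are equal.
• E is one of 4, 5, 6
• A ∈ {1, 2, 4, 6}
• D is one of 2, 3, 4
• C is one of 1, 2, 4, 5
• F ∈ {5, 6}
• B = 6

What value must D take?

B must be 6 (only option left). Strike 6 from A, E, F.
That leaves F = 5. So C, E can't be 5.
E's domain is down to {4}, so E = 4. Remove 4 from A, C, D.
Among the 3 still-open variables, 3 fits only D (and all 3 values in {1, 2, 3} must be used), so D = 3.

3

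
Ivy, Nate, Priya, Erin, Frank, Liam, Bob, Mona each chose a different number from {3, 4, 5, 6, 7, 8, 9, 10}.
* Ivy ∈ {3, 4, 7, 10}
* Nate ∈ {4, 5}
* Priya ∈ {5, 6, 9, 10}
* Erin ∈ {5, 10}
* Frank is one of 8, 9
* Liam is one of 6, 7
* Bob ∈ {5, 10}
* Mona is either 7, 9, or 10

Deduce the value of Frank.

The 8 variables together cover exactly {3, 4, 5, 6, 7, 8, 9, 10} — 8 values for 8 variables — and 3 appears only in Ivy's list, so Ivy = 3.
Among the 7 still-open variables, 4 fits only Nate (and all 7 values in {4, 5, 6, 7, 8, 9, 10} must be used), so Nate = 4.
The 6 still-open variables draw from only 6 values {5, 6, 7, 8, 9, 10}, so each is used; only Frank can be 8, hence Frank = 8.

8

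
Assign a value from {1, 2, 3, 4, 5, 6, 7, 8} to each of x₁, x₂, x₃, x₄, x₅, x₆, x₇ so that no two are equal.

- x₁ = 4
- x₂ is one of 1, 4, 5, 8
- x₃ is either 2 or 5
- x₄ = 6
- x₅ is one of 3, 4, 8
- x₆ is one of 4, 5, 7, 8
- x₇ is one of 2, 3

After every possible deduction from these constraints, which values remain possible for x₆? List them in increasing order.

x₁'s domain is down to {4}, so x₁ = 4. Eliminate 4 elsewhere: x₂, x₅, x₆.
x₄ must be 6 (only option left).
No further eliminations apply; x₆ can still be any of 5, 7, 8.

5, 7, 8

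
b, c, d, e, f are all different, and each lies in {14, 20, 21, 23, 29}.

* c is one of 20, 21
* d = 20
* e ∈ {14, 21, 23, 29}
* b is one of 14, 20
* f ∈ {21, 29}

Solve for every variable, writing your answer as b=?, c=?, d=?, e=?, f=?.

b=14, c=21, d=20, e=23, f=29

d has just one choice, so d = 20. Strike 20 from b, c.
b's domain is down to {14}, so b = 14. Remove 14 from e.
c's domain is down to {21}, so c = 21. Remove 21 from e, f.
That leaves f = 29. Eliminate 29 elsewhere: e.
e's domain is down to {23}, so e = 23.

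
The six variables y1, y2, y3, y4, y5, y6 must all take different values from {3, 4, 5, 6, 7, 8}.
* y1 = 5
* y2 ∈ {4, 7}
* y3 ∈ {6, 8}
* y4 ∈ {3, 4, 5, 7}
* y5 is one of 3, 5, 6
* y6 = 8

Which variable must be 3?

y5

y1's domain is down to {5}, so y1 = 5. So y4, y5 can't be 5.
y6's domain is down to {8}, so y6 = 8. Remove 8 from y3.
That leaves y3 = 6. Remove 6 from y5.
So 3 goes to y5.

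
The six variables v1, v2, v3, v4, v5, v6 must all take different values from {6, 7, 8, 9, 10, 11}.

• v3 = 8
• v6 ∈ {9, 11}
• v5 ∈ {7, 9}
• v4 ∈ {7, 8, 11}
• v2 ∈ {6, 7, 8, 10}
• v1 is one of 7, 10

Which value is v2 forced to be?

v3's domain is down to {8}, so v3 = 8. Eliminate 8 elsewhere: v2, v4.
Among the 5 still-open variables, 6 fits only v2 (and all 5 values in {6, 7, 9, 10, 11} must be used), so v2 = 6.

6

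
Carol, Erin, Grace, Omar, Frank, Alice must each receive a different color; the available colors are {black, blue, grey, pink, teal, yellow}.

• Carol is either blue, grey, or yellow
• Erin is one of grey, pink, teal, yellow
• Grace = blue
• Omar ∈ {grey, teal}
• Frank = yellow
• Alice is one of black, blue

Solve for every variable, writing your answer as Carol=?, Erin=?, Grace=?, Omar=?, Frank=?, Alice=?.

Carol=grey, Erin=pink, Grace=blue, Omar=teal, Frank=yellow, Alice=black

Grace's domain is down to {blue}, so Grace = blue. Strike blue from Carol, Alice.
That leaves Frank = yellow. Strike yellow from Carol, Erin.
Alice's domain is down to {black}, so Alice = black.
That leaves Carol = grey. Remove grey from Erin, Omar.
That leaves Omar = teal. Strike teal from Erin.
That leaves Erin = pink.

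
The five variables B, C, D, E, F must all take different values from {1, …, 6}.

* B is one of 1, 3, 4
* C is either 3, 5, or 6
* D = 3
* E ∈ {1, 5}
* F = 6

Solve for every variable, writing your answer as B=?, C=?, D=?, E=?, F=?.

B=4, C=5, D=3, E=1, F=6

D's domain is down to {3}, so D = 3. Remove 3 from B, C.
That leaves F = 6. Strike 6 from C.
C has just one choice, so C = 5. Remove 5 from E.
E has just one choice, so E = 1. Remove 1 from B.
B must be 4 (only option left).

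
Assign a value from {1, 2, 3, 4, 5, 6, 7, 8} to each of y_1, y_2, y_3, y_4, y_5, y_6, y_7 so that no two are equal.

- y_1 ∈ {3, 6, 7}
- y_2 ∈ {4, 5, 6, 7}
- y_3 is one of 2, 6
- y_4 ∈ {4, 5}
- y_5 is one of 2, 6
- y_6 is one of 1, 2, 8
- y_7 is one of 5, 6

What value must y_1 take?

3

y_3 and y_5 share exactly the 2 values {2, 6}; by pigeonhole those values go to them, so strike 2, 6 from y_1, y_2, y_6, y_7.
y_7 has just one choice, so y_7 = 5. Strike 5 from y_2, y_4.
y_4 must be 4 (only option left). So y_2 can't be 4.
y_2's domain is down to {7}, so y_2 = 7. So y_1 can't be 7.
So y_1 = 3.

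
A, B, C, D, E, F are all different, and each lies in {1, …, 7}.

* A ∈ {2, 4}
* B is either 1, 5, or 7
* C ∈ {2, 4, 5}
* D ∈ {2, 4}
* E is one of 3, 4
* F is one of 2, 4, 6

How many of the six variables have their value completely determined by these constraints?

3

A and D share exactly the 2 values {2, 4}; by pigeonhole those values go to them, so strike 2, 4 from C, E, F.
C's domain is down to {5}, so C = 5. Strike 5 from B.
E must be 3 (only option left).
That leaves F = 6.
Determined: C=5, E=3, F=6. The other variables each still have more than one consistent value. That makes 3.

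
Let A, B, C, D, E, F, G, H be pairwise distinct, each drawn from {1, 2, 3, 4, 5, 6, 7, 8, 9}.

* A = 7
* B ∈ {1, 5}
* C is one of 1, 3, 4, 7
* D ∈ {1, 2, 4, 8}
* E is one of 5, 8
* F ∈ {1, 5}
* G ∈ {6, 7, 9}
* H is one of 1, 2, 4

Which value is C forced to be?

A must be 7 (only option left). Strike 7 from C, G.
B and F share exactly the 2 values {1, 5}; by pigeonhole those values go to them, so strike 1, 5 from C, D, E, H.
E has just one choice, so E = 8. Remove 8 from D.
D and H share exactly the 2 values {2, 4}; by pigeonhole those values go to them, so strike 2, 4 from C.
So C = 3.

3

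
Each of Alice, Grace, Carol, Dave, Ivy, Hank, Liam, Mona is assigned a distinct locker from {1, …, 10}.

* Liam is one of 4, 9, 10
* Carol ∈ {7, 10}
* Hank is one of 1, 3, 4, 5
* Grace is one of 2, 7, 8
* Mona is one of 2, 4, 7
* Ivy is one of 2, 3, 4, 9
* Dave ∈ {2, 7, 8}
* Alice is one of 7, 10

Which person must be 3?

Ivy

The 2 variables Alice and Carol are confined to {7, 10}, which locks those values in; drop them from Grace, Dave, Liam, Mona.
The 2 variables Grace and Dave are confined to {2, 8}, which locks those values in; drop them from Ivy, Mona.
Mona has just one choice, so Mona = 4. So Ivy, Hank, Liam can't be 4.
Liam's domain is down to {9}, so Liam = 9. Strike 9 from Ivy.
So 3 goes to Ivy.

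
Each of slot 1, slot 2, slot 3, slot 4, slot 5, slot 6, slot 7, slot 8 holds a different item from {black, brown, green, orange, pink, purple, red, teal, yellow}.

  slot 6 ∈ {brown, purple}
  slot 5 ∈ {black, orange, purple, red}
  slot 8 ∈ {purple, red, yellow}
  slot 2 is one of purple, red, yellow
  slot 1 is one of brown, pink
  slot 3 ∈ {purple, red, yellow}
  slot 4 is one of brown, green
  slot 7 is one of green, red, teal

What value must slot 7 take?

teal

slot 2, slot 3, slot 8 between them cover only {purple, red, yellow} — a naked triple. Remove those values from slot 5, slot 6, slot 7.
That leaves slot 6 = brown. Strike brown from slot 1, slot 4.
slot 1's domain is down to {pink}, so slot 1 = pink.
slot 4 has just one choice, so slot 4 = green. Strike green from slot 7.
So slot 7 = teal.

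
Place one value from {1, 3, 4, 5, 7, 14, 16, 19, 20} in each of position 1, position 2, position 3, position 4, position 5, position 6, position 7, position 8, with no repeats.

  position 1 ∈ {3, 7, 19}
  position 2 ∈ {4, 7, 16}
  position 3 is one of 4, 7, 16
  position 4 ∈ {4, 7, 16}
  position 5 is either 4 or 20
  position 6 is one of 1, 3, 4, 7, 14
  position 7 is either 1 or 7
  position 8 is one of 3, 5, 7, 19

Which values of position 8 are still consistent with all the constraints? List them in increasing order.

3, 5, 19

position 2, position 3, position 4 between them cover only {4, 7, 16} — a naked triple. Remove those values from position 1, position 5, position 6, position 7, position 8.
position 5 must be 20 (only option left).
position 7 has just one choice, so position 7 = 1. Eliminate 1 elsewhere: position 6.
No further eliminations apply; position 8 can still be any of 3, 5, 19.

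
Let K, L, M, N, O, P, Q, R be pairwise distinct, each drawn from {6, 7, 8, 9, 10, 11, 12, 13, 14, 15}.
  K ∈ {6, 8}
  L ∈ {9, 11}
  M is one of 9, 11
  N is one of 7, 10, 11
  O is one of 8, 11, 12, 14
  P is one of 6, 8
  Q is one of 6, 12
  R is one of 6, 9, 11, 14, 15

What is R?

K and P between them cover only {6, 8} — a naked pair. Remove those values from O, Q, R.
Q must be 12 (only option left). Remove 12 from O.
L and M between them cover only {9, 11} — a naked pair. Remove those values from N, O, R.
That leaves O = 14. Remove 14 from R.
So R = 15.

15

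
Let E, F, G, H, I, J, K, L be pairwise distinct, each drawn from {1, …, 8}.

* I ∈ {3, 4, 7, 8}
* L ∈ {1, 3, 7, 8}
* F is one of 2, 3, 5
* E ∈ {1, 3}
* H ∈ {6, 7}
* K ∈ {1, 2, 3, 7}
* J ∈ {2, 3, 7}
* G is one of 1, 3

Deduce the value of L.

The 8 variables draw from only 8 values {1, 2, 3, 4, 5, 6, 7, 8}, so each is used; only I can be 4, hence I = 4.
The 7 still-open variables together cover exactly {1, 2, 3, 5, 6, 7, 8} — 7 values for 7 variables — and 5 appears only in F's list, so F = 5.
The 6 still-open variables draw from only 6 values {1, 2, 3, 6, 7, 8}, so each is used; only H can be 6, hence H = 6.
Among the 5 still-open variables, 8 fits only L (and all 5 values in {1, 2, 3, 7, 8} must be used), so L = 8.

8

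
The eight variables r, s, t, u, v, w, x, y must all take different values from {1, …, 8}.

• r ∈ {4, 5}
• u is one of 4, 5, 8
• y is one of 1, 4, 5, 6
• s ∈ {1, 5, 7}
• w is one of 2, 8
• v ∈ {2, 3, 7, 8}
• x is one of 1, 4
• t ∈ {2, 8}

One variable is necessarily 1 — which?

x

The 8 variables draw from only 8 values {1, 2, 3, 4, 5, 6, 7, 8}, so each is used; only v can be 3, hence v = 3.
The 7 still-open variables draw from only 7 values {1, 2, 4, 5, 6, 7, 8}, so each is used; only y can be 6, hence y = 6.
The 6 still-open variables draw from only 6 values {1, 2, 4, 5, 7, 8}, so each is used; only s can be 7, hence s = 7.
Among the 5 still-open variables, 1 fits only x (and all 5 values in {1, 2, 4, 5, 8} must be used), so x = 1.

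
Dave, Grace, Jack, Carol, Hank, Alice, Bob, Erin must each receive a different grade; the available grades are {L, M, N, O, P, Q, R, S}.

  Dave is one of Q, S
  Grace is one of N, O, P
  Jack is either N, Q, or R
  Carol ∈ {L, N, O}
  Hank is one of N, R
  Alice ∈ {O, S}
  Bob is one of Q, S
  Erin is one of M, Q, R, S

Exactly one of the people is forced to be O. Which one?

The 8 variables draw from only 8 values {L, M, N, O, P, Q, R, S}, so each is used; only Carol can be L, hence Carol = L.
Among the 7 still-open variables, M fits only Erin (and all 7 values in {M, N, O, P, Q, R, S} must be used), so Erin = M.
The 6 still-open variables together cover exactly {N, O, P, Q, R, S} — 6 values for 6 variables — and P appears only in Grace's list, so Grace = P.
The 5 still-open variables draw from only 5 values {N, O, Q, R, S}, so each is used; only Alice can be O, hence Alice = O.

Alice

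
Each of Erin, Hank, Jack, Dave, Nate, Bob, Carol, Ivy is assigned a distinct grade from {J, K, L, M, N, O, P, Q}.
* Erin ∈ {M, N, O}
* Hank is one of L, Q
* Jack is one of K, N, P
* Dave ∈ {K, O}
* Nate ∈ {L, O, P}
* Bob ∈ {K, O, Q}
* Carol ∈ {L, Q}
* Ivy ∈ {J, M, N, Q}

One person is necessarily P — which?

Among the 8 variables, J fits only Ivy (and all 8 values in {J, K, L, M, N, O, P, Q} must be used), so Ivy = J.
The 7 still-open variables together cover exactly {K, L, M, N, O, P, Q} — 7 values for 7 variables — and M appears only in Erin's list, so Erin = M.
The 6 still-open variables draw from only 6 values {K, L, N, O, P, Q}, so each is used; only Jack can be N, hence Jack = N.
The 5 still-open variables together cover exactly {K, L, O, P, Q} — 5 values for 5 variables — and P appears only in Nate's list, so Nate = P.

Nate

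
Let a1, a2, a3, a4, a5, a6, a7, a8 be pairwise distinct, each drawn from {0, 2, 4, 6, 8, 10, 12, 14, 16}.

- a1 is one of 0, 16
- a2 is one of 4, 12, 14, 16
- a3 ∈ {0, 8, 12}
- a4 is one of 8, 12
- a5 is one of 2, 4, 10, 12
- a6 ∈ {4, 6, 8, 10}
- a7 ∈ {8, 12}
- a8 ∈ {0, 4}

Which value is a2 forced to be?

The 2 variables a4 and a7 are confined to {8, 12}, which locks those values in; drop them from a2, a3, a5, a6.
a3 has just one choice, so a3 = 0. So a1, a8 can't be 0.
a8 has just one choice, so a8 = 4. Strike 4 from a2, a5, a6.
That leaves a1 = 16. So a2 can't be 16.
So a2 = 14.

14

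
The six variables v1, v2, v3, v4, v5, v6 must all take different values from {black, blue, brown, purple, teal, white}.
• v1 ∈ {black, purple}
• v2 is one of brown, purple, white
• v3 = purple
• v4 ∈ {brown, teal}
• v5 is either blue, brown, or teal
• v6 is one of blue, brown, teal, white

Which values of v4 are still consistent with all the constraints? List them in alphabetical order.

brown, teal

v3's domain is down to {purple}, so v3 = purple. Strike purple from v1, v2.
That leaves v1 = black.
No further eliminations apply; v4 can still be any of brown, teal.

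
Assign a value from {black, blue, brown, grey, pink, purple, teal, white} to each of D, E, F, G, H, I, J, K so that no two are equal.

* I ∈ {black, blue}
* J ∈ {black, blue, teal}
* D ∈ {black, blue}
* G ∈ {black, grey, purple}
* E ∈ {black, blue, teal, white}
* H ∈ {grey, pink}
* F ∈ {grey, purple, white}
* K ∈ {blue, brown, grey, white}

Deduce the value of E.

white

The 8 variables draw from only 8 values {black, blue, brown, grey, pink, purple, teal, white}, so each is used; only K can be brown, hence K = brown.
The 7 still-open variables together cover exactly {black, blue, grey, pink, purple, teal, white} — 7 values for 7 variables — and pink appears only in H's list, so H = pink.
D and I between them cover only {black, blue} — a naked pair. Remove those values from E, G, J.
J must be teal (only option left). Strike teal from E.
So E = white.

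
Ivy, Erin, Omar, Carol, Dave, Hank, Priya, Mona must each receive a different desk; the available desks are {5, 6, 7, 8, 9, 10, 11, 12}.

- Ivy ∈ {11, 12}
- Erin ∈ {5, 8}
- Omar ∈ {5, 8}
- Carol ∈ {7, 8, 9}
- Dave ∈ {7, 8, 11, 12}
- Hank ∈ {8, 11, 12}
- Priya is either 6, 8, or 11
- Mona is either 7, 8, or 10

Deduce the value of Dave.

7

Among the 8 variables, 6 fits only Priya (and all 8 values in {5, 6, 7, 8, 9, 10, 11, 12} must be used), so Priya = 6.
The 7 still-open variables draw from only 7 values {5, 7, 8, 9, 10, 11, 12}, so each is used; only Carol can be 9, hence Carol = 9.
The 6 still-open variables together cover exactly {5, 7, 8, 10, 11, 12} — 6 values for 6 variables — and 10 appears only in Mona's list, so Mona = 10.
The 5 still-open variables draw from only 5 values {5, 7, 8, 11, 12}, so each is used; only Dave can be 7, hence Dave = 7.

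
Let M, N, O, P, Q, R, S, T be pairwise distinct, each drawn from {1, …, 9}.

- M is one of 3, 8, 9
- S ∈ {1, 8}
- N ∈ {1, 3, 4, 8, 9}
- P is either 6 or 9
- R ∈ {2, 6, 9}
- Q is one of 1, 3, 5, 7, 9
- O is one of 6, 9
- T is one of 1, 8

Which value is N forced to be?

O and P share exactly the 2 values {6, 9}; by pigeonhole those values go to them, so strike 6, 9 from M, N, Q, R.
That leaves R = 2.
S and T between them cover only {1, 8} — a naked pair. Remove those values from M, N, Q.
M has just one choice, so M = 3. Strike 3 from N, Q.
So N = 4.

4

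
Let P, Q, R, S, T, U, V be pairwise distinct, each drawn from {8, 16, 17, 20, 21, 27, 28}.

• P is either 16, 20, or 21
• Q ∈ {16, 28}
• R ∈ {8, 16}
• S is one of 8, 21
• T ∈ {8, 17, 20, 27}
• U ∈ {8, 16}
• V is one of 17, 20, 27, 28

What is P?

20

R and U between them cover only {8, 16} — a naked pair. Remove those values from P, Q, S, T.
That leaves Q = 28. Strike 28 from V.
S must be 21 (only option left). Remove 21 from P.
So P = 20.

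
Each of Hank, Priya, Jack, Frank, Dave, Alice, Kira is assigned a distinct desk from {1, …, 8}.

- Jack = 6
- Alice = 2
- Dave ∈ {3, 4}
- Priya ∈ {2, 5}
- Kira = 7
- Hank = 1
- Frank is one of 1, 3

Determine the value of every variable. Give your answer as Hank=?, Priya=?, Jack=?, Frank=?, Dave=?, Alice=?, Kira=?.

Hank=1, Priya=5, Jack=6, Frank=3, Dave=4, Alice=2, Kira=7

Hank's domain is down to {1}, so Hank = 1. Remove 1 from Frank.
Jack has just one choice, so Jack = 6.
That leaves Frank = 3. Strike 3 from Dave.
That leaves Dave = 4.
That leaves Alice = 2. So Priya can't be 2.
Kira must be 7 (only option left).
That leaves Priya = 5.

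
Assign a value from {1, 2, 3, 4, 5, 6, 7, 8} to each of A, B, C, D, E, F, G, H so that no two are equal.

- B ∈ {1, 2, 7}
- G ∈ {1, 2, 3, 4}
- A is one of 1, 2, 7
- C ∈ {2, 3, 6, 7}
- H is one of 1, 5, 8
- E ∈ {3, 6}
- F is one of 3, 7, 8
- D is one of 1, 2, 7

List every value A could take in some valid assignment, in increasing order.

The 8 variables together cover exactly {1, 2, 3, 4, 5, 6, 7, 8} — 8 values for 8 variables — and 4 appears only in G's list, so G = 4.
Among the 7 still-open variables, 5 fits only H (and all 7 values in {1, 2, 3, 5, 6, 7, 8} must be used), so H = 5.
Among the 6 still-open variables, 8 fits only F (and all 6 values in {1, 2, 3, 6, 7, 8} must be used), so F = 8.
The 3 variables A, B, D are confined to {1, 2, 7}, which locks those values in; drop them from C.
No further eliminations apply; A can still be any of 1, 2, 7.

1, 2, 7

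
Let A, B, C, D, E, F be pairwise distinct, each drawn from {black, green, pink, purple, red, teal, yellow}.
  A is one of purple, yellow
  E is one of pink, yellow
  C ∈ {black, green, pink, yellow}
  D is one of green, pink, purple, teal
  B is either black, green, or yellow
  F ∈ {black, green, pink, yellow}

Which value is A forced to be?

purple

Among the 6 variables, teal fits only D (and all 6 values in {black, green, pink, purple, teal, yellow} must be used), so D = teal.
The 5 still-open variables draw from only 5 values {black, green, pink, purple, yellow}, so each is used; only A can be purple, hence A = purple.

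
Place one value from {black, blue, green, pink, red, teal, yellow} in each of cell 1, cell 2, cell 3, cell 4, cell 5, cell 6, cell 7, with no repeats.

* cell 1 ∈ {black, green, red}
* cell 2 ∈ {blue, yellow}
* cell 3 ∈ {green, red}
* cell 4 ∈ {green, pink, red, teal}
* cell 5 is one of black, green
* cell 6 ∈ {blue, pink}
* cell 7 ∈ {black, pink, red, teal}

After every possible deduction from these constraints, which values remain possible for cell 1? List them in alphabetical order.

black, green, red

Among the 7 variables, yellow fits only cell 2 (and all 7 values in {black, blue, green, pink, red, teal, yellow} must be used), so cell 2 = yellow.
The 6 still-open variables draw from only 6 values {black, blue, green, pink, red, teal}, so each is used; only cell 6 can be blue, hence cell 6 = blue.
The 3 variables cell 1, cell 3, cell 5 are confined to {black, green, red}, which locks those values in; drop them from cell 4, cell 7.
No further eliminations apply; cell 1 can still be any of black, green, red.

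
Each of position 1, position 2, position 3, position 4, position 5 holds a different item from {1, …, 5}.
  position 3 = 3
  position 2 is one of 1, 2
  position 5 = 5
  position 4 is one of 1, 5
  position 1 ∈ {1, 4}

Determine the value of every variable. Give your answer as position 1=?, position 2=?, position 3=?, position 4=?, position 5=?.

position 1=4, position 2=2, position 3=3, position 4=1, position 5=5

position 3's domain is down to {3}, so position 3 = 3.
position 5 has just one choice, so position 5 = 5. So position 4 can't be 5.
position 4 must be 1 (only option left). So position 1, position 2 can't be 1.
That leaves position 1 = 4.
position 2's domain is down to {2}, so position 2 = 2.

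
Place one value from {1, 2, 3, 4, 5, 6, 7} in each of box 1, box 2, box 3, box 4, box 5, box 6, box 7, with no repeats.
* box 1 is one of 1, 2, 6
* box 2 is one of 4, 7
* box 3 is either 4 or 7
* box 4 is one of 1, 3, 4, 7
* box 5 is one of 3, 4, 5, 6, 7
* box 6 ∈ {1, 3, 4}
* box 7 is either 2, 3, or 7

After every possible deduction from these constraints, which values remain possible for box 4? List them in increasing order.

1, 3

The 7 variables together cover exactly {1, 2, 3, 4, 5, 6, 7} — 7 values for 7 variables — and 5 appears only in box 5's list, so box 5 = 5.
The 6 still-open variables together cover exactly {1, 2, 3, 4, 6, 7} — 6 values for 6 variables — and 6 appears only in box 1's list, so box 1 = 6.
The 5 still-open variables together cover exactly {1, 2, 3, 4, 7} — 5 values for 5 variables — and 2 appears only in box 7's list, so box 7 = 2.
box 2 and box 3 between them cover only {4, 7} — a naked pair. Remove those values from box 4, box 6.
No further eliminations apply; box 4 can still be any of 1, 3.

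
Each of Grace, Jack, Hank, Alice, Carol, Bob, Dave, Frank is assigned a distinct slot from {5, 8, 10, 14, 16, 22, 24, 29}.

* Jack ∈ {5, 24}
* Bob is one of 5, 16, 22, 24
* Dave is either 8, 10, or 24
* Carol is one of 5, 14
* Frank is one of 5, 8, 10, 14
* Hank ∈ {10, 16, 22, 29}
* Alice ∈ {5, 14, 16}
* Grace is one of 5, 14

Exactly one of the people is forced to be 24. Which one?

The 8 variables draw from only 8 values {5, 8, 10, 14, 16, 22, 24, 29}, so each is used; only Hank can be 29, hence Hank = 29.
The 7 still-open variables together cover exactly {5, 8, 10, 14, 16, 22, 24} — 7 values for 7 variables — and 22 appears only in Bob's list, so Bob = 22.
Among the 6 still-open variables, 16 fits only Alice (and all 6 values in {5, 8, 10, 14, 16, 24} must be used), so Alice = 16.
The 2 variables Grace and Carol are confined to {5, 14}, which locks those values in; drop them from Jack, Frank.
So 24 goes to Jack.

Jack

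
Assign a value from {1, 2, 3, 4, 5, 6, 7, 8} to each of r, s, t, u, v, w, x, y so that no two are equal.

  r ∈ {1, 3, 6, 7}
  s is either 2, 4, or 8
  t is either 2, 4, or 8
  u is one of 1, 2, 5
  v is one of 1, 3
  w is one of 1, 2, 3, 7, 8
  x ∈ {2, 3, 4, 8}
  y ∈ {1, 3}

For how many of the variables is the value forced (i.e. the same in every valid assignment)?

3

The 8 variables together cover exactly {1, 2, 3, 4, 5, 6, 7, 8} — 8 values for 8 variables — and 5 appears only in u's list, so u = 5.
Among the 7 still-open variables, 6 fits only r (and all 7 values in {1, 2, 3, 4, 6, 7, 8} must be used), so r = 6.
The 6 still-open variables draw from only 6 values {1, 2, 3, 4, 7, 8}, so each is used; only w can be 7, hence w = 7.
v and y share exactly the 2 values {1, 3}; by pigeonhole those values go to them, so strike 1, 3 from x.
Determined: r=6, u=5, w=7. The other variables each still have more than one consistent value. That makes 3.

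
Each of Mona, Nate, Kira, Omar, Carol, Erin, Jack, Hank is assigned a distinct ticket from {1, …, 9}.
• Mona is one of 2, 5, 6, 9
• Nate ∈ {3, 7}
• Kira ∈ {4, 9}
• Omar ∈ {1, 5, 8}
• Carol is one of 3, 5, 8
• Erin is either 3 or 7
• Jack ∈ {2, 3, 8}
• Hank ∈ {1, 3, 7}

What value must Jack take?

Nate and Erin share exactly the 2 values {3, 7}; by pigeonhole those values go to them, so strike 3, 7 from Carol, Jack, Hank.
Hank has just one choice, so Hank = 1. Remove 1 from Omar.
The 2 variables Omar and Carol are confined to {5, 8}, which locks those values in; drop them from Mona, Jack.
So Jack = 2.

2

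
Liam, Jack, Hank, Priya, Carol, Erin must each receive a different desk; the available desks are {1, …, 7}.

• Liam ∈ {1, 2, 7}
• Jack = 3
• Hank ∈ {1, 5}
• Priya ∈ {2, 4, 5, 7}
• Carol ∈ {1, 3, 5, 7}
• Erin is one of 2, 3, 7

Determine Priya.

Jack's domain is down to {3}, so Jack = 3. So Carol, Erin can't be 3.
The 5 still-open variables draw from only 5 values {1, 2, 4, 5, 7}, so each is used; only Priya can be 4, hence Priya = 4.

4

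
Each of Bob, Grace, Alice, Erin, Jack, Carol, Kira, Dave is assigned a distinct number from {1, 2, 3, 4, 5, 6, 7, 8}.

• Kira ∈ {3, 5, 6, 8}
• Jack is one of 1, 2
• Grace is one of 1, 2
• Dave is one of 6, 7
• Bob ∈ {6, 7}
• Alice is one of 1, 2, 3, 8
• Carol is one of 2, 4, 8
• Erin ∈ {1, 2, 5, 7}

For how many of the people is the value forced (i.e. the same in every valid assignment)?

2

The 8 variables draw from only 8 values {1, 2, 3, 4, 5, 6, 7, 8}, so each is used; only Carol can be 4, hence Carol = 4.
Bob and Dave share exactly the 2 values {6, 7}; by pigeonhole those values go to them, so strike 6, 7 from Erin, Kira.
The 2 variables Grace and Jack are confined to {1, 2}, which locks those values in; drop them from Alice, Erin.
Erin must be 5 (only option left). Remove 5 from Kira.
Determined: Erin=5, Carol=4. The other people each still have more than one consistent value. That makes 2.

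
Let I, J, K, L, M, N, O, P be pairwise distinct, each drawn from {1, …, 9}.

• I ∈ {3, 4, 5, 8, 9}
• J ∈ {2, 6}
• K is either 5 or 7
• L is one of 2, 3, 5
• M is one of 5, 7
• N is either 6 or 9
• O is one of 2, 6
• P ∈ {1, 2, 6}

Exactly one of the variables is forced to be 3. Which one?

L

The 2 variables J and O are confined to {2, 6}, which locks those values in; drop them from L, N, P.
That leaves N = 9. Remove 9 from I.
That leaves P = 1.
K and M share exactly the 2 values {5, 7}; by pigeonhole those values go to them, so strike 5, 7 from I, L.
So 3 goes to L.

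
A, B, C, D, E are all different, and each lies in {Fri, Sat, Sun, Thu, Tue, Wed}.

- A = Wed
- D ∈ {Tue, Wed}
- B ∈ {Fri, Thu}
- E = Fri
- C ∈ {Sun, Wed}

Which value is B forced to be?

Thu

A's domain is down to {Wed}, so A = Wed. Eliminate Wed elsewhere: C, D.
That leaves C = Sun.
That leaves D = Tue.
E must be Fri (only option left). Remove Fri from B.
So B = Thu.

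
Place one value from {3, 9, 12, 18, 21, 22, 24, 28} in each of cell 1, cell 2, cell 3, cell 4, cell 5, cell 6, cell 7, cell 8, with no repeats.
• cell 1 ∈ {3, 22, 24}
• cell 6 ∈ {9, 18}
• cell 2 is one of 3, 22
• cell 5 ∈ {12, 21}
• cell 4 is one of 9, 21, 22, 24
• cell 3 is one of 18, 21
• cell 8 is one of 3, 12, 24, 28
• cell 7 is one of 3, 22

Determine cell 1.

24

The 8 variables draw from only 8 values {3, 9, 12, 18, 21, 22, 24, 28}, so each is used; only cell 8 can be 28, hence cell 8 = 28.
The 7 still-open variables together cover exactly {3, 9, 12, 18, 21, 22, 24} — 7 values for 7 variables — and 12 appears only in cell 5's list, so cell 5 = 12.
The 2 variables cell 2 and cell 7 are confined to {3, 22}, which locks those values in; drop them from cell 1, cell 4.
So cell 1 = 24.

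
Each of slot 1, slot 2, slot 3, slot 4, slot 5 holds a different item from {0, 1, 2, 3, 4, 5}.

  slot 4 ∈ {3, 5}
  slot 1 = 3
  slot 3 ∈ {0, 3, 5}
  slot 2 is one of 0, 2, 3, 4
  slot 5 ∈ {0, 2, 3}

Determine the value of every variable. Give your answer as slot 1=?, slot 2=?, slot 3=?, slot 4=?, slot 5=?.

slot 1 must be 3 (only option left). Strike 3 from slot 2, slot 3, slot 4, slot 5.
slot 4's domain is down to {5}, so slot 4 = 5. So slot 3 can't be 5.
slot 3 must be 0 (only option left). Strike 0 from slot 2, slot 5.
slot 5 has just one choice, so slot 5 = 2. Strike 2 from slot 2.
That leaves slot 2 = 4.

slot 1=3, slot 2=4, slot 3=0, slot 4=5, slot 5=2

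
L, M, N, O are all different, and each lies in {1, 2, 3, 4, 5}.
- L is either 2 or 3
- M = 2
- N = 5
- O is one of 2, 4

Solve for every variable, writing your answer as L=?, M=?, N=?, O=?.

M has just one choice, so M = 2. Remove 2 from L, O.
N must be 5 (only option left).
O must be 4 (only option left).
L has just one choice, so L = 3.

L=3, M=2, N=5, O=4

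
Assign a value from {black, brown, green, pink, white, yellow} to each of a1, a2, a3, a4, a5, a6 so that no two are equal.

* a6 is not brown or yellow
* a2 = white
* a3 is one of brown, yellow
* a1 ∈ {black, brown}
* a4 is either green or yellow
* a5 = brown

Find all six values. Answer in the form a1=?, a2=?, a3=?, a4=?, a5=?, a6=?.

a1=black, a2=white, a3=yellow, a4=green, a5=brown, a6=pink

a2 has just one choice, so a2 = white. So a6 can't be white.
That leaves a5 = brown. Eliminate brown elsewhere: a1, a3.
a1 must be black (only option left). Remove black from a6.
a3 must be yellow (only option left). Eliminate yellow elsewhere: a4.
a4's domain is down to {green}, so a4 = green. So a6 can't be green.
a6 must be pink (only option left).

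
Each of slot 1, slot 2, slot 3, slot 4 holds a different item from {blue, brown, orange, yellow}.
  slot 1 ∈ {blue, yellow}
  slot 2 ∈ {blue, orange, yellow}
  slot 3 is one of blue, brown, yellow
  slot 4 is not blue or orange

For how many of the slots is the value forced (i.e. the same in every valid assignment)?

1

The 4 variables together cover exactly {blue, brown, orange, yellow} — 4 values for 4 variables — and orange appears only in slot 2's list, so slot 2 = orange.
Determined: slot 2=orange. The other slots each still have more than one consistent value. That makes 1.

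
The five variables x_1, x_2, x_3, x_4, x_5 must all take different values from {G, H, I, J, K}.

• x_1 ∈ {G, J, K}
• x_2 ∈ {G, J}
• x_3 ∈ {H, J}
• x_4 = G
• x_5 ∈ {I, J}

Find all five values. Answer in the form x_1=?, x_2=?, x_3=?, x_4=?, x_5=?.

x_4's domain is down to {G}, so x_4 = G. So x_1, x_2 can't be G.
x_2's domain is down to {J}, so x_2 = J. Eliminate J elsewhere: x_1, x_3, x_5.
That leaves x_3 = H.
x_5 must be I (only option left).
x_1 must be K (only option left).

x_1=K, x_2=J, x_3=H, x_4=G, x_5=I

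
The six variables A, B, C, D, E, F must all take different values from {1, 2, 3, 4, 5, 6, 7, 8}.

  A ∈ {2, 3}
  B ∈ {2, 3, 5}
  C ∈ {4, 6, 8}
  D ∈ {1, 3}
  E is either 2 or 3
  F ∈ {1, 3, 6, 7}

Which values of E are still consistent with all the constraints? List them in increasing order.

A and E between them cover only {2, 3} — a naked pair. Remove those values from B, D, F.
B has just one choice, so B = 5.
D must be 1 (only option left). Eliminate 1 elsewhere: F.
No further eliminations apply; E can still be any of 2, 3.

2, 3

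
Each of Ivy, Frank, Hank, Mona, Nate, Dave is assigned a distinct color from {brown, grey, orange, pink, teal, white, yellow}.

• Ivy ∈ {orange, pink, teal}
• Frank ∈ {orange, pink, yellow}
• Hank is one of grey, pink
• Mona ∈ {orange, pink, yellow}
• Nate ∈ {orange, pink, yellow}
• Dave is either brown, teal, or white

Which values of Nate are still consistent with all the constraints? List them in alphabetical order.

Frank, Mona, Nate between them cover only {orange, pink, yellow} — a naked triple. Remove those values from Ivy, Hank.
Ivy's domain is down to {teal}, so Ivy = teal. So Dave can't be teal.
That leaves Hank = grey.
No further eliminations apply; Nate can still be any of orange, pink, yellow.

orange, pink, yellow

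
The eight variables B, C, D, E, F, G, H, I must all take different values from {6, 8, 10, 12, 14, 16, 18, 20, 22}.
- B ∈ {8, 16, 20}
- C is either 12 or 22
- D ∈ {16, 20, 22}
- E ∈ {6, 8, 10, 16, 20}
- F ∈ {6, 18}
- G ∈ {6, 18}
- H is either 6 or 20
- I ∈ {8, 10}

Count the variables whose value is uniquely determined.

The 8 variables draw from only 8 values {6, 8, 10, 12, 16, 18, 20, 22}, so each is used; only C can be 12, hence C = 12.
The 7 still-open variables together cover exactly {6, 8, 10, 16, 18, 20, 22} — 7 values for 7 variables — and 22 appears only in D's list, so D = 22.
F and G between them cover only {6, 18} — a naked pair. Remove those values from E, H.
H must be 20 (only option left). Strike 20 from B, E.
Determined: C=12, D=22, H=20. The other variables each still have more than one consistent value. That makes 3.

3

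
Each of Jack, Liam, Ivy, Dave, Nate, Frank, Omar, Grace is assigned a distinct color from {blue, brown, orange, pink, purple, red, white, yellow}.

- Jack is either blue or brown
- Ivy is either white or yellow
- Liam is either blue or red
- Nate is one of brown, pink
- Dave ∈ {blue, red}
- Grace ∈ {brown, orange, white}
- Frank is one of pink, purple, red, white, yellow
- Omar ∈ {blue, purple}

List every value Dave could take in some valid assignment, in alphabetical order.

The 8 variables together cover exactly {blue, brown, orange, pink, purple, red, white, yellow} — 8 values for 8 variables — and orange appears only in Grace's list, so Grace = orange.
The 2 variables Liam and Dave are confined to {blue, red}, which locks those values in; drop them from Jack, Frank, Omar.
Jack has just one choice, so Jack = brown. So Nate can't be brown.
Nate has just one choice, so Nate = pink. Eliminate pink elsewhere: Frank.
That leaves Omar = purple. Strike purple from Frank.
No further eliminations apply; Dave can still be any of blue, red.

blue, red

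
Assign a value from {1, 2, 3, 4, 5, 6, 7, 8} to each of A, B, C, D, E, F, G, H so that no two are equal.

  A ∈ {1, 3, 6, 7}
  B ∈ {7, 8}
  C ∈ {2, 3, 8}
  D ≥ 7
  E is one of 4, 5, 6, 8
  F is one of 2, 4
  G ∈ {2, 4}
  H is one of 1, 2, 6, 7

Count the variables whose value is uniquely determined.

2

Among the 8 variables, 5 fits only E (and all 8 values in {1, 2, 3, 4, 5, 6, 7, 8} must be used), so E = 5.
B and D share exactly the 2 values {7, 8}; by pigeonhole those values go to them, so strike 7, 8 from A, C, H.
The 2 variables F and G are confined to {2, 4}, which locks those values in; drop them from C, H.
C must be 3 (only option left). Remove 3 from A.
Determined: C=3, E=5. The other variables each still have more than one consistent value. That makes 2.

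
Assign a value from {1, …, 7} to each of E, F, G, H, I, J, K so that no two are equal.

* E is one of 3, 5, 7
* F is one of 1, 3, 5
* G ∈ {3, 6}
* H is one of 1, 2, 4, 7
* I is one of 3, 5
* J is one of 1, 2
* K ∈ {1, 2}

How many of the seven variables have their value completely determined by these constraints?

Among the 7 variables, 4 fits only H (and all 7 values in {1, 2, 3, 4, 5, 6, 7} must be used), so H = 4.
The 6 still-open variables draw from only 6 values {1, 2, 3, 5, 6, 7}, so each is used; only G can be 6, hence G = 6.
The 5 still-open variables draw from only 5 values {1, 2, 3, 5, 7}, so each is used; only E can be 7, hence E = 7.
The 2 variables J and K are confined to {1, 2}, which locks those values in; drop them from F.
Determined: E=7, G=6, H=4. The other variables each still have more than one consistent value. That makes 3.

3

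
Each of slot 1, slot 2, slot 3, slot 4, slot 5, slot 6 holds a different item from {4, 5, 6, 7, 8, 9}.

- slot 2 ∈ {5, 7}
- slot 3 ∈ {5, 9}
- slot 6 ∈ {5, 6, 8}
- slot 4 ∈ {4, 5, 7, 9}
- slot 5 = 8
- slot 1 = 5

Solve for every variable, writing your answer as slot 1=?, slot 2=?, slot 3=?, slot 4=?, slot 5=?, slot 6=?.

slot 1's domain is down to {5}, so slot 1 = 5. Eliminate 5 elsewhere: slot 2, slot 3, slot 4, slot 6.
slot 2 has just one choice, so slot 2 = 7. So slot 4 can't be 7.
slot 3's domain is down to {9}, so slot 3 = 9. Eliminate 9 elsewhere: slot 4.
slot 4's domain is down to {4}, so slot 4 = 4.
slot 5's domain is down to {8}, so slot 5 = 8. So slot 6 can't be 8.
slot 6 must be 6 (only option left).

slot 1=5, slot 2=7, slot 3=9, slot 4=4, slot 5=8, slot 6=6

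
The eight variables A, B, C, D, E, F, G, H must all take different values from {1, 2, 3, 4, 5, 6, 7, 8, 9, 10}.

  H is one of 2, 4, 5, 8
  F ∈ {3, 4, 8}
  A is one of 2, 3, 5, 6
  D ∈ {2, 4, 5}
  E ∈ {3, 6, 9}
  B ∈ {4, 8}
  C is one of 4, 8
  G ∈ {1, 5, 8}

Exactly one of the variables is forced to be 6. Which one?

The 8 variables together cover exactly {1, 2, 3, 4, 5, 6, 8, 9} — 8 values for 8 variables — and 1 appears only in G's list, so G = 1.
The 7 still-open variables draw from only 7 values {2, 3, 4, 5, 6, 8, 9}, so each is used; only E can be 9, hence E = 9.
The 6 still-open variables draw from only 6 values {2, 3, 4, 5, 6, 8}, so each is used; only A can be 6, hence A = 6.

A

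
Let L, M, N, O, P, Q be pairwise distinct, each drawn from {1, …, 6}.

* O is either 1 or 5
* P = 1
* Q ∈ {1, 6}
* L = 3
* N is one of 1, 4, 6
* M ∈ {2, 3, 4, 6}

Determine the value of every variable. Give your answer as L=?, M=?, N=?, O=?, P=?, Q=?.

L=3, M=2, N=4, O=5, P=1, Q=6

L must be 3 (only option left). Remove 3 from M.
P has just one choice, so P = 1. Remove 1 from N, O, Q.
Q's domain is down to {6}, so Q = 6. Remove 6 from M, N.
That leaves N = 4. Remove 4 from M.
O has just one choice, so O = 5.
That leaves M = 2.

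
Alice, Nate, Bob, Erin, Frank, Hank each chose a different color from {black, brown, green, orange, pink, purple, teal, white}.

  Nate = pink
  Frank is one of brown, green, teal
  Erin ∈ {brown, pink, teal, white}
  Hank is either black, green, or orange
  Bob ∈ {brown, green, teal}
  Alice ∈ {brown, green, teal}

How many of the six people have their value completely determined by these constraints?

2

Nate has just one choice, so Nate = pink. Eliminate pink elsewhere: Erin.
Alice, Bob, Frank share exactly the 3 values {brown, green, teal}; by pigeonhole those values go to them, so strike brown, green, teal from Erin, Hank.
Erin has just one choice, so Erin = white.
Determined: Nate=pink, Erin=white. The other people each still have more than one consistent value. That makes 2.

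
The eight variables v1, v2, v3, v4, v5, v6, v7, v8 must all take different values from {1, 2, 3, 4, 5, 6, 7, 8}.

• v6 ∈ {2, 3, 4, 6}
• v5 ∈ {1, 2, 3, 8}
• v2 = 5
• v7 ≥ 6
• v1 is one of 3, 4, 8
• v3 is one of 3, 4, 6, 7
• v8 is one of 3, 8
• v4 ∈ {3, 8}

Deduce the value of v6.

2

v2 has just one choice, so v2 = 5.
Among the 7 still-open variables, 1 fits only v5 (and all 7 values in {1, 2, 3, 4, 6, 7, 8} must be used), so v5 = 1.
The 6 still-open variables draw from only 6 values {2, 3, 4, 6, 7, 8}, so each is used; only v6 can be 2, hence v6 = 2.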